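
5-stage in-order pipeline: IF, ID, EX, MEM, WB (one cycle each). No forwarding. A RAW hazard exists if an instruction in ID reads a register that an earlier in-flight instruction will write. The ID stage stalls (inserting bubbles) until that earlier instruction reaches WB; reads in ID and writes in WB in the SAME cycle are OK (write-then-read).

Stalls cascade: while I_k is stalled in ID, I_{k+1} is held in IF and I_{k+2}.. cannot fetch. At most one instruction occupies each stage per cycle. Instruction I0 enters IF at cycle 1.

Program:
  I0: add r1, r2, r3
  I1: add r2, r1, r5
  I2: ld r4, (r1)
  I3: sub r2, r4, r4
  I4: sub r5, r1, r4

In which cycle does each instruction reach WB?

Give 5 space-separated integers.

I0 add r1 <- r2,r3: IF@1 ID@2 stall=0 (-) EX@3 MEM@4 WB@5
I1 add r2 <- r1,r5: IF@2 ID@3 stall=2 (RAW on I0.r1 (WB@5)) EX@6 MEM@7 WB@8
I2 ld r4 <- r1: IF@3 ID@6 stall=0 (-) EX@7 MEM@8 WB@9
I3 sub r2 <- r4,r4: IF@6 ID@7 stall=2 (RAW on I2.r4 (WB@9)) EX@10 MEM@11 WB@12
I4 sub r5 <- r1,r4: IF@7 ID@10 stall=0 (-) EX@11 MEM@12 WB@13

Answer: 5 8 9 12 13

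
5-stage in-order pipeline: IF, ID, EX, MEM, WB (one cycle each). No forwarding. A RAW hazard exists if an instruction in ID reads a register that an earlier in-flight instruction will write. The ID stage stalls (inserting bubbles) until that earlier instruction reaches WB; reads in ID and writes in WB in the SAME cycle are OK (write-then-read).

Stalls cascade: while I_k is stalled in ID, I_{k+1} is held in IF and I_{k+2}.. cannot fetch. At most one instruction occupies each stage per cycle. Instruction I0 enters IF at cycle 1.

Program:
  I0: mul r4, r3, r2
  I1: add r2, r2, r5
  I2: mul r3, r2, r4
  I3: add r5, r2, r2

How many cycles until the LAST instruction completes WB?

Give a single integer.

I0 mul r4 <- r3,r2: IF@1 ID@2 stall=0 (-) EX@3 MEM@4 WB@5
I1 add r2 <- r2,r5: IF@2 ID@3 stall=0 (-) EX@4 MEM@5 WB@6
I2 mul r3 <- r2,r4: IF@3 ID@4 stall=2 (RAW on I1.r2 (WB@6)) EX@7 MEM@8 WB@9
I3 add r5 <- r2,r2: IF@4 ID@7 stall=0 (-) EX@8 MEM@9 WB@10

Answer: 10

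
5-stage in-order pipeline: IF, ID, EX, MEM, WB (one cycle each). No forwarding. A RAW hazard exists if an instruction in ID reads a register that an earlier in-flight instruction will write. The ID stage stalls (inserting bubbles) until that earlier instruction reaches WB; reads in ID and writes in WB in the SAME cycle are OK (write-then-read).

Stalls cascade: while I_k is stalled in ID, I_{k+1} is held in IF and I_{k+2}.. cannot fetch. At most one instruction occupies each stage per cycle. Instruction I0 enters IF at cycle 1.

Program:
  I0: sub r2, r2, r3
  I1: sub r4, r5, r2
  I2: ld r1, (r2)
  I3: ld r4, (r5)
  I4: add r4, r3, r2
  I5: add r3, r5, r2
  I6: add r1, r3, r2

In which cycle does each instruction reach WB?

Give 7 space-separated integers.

I0 sub r2 <- r2,r3: IF@1 ID@2 stall=0 (-) EX@3 MEM@4 WB@5
I1 sub r4 <- r5,r2: IF@2 ID@3 stall=2 (RAW on I0.r2 (WB@5)) EX@6 MEM@7 WB@8
I2 ld r1 <- r2: IF@3 ID@6 stall=0 (-) EX@7 MEM@8 WB@9
I3 ld r4 <- r5: IF@6 ID@7 stall=0 (-) EX@8 MEM@9 WB@10
I4 add r4 <- r3,r2: IF@7 ID@8 stall=0 (-) EX@9 MEM@10 WB@11
I5 add r3 <- r5,r2: IF@8 ID@9 stall=0 (-) EX@10 MEM@11 WB@12
I6 add r1 <- r3,r2: IF@9 ID@10 stall=2 (RAW on I5.r3 (WB@12)) EX@13 MEM@14 WB@15

Answer: 5 8 9 10 11 12 15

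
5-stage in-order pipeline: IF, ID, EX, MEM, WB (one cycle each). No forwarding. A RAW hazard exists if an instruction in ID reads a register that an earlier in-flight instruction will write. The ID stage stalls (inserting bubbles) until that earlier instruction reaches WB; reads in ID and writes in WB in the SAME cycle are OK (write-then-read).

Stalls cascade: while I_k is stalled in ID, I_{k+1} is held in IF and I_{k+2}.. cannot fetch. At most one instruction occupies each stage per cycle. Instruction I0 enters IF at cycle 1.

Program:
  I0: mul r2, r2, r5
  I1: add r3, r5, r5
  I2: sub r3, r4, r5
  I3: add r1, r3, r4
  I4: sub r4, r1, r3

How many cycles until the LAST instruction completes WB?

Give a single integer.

I0 mul r2 <- r2,r5: IF@1 ID@2 stall=0 (-) EX@3 MEM@4 WB@5
I1 add r3 <- r5,r5: IF@2 ID@3 stall=0 (-) EX@4 MEM@5 WB@6
I2 sub r3 <- r4,r5: IF@3 ID@4 stall=0 (-) EX@5 MEM@6 WB@7
I3 add r1 <- r3,r4: IF@4 ID@5 stall=2 (RAW on I2.r3 (WB@7)) EX@8 MEM@9 WB@10
I4 sub r4 <- r1,r3: IF@5 ID@8 stall=2 (RAW on I3.r1 (WB@10)) EX@11 MEM@12 WB@13

Answer: 13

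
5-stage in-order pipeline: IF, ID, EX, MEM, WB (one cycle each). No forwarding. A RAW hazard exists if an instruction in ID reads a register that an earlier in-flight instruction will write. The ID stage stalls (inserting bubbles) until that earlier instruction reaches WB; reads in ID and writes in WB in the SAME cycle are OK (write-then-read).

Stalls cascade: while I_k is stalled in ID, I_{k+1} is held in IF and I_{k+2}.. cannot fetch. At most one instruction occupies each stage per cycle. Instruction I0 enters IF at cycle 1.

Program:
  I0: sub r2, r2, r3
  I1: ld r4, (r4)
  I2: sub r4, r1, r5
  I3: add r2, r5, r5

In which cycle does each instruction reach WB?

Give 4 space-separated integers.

I0 sub r2 <- r2,r3: IF@1 ID@2 stall=0 (-) EX@3 MEM@4 WB@5
I1 ld r4 <- r4: IF@2 ID@3 stall=0 (-) EX@4 MEM@5 WB@6
I2 sub r4 <- r1,r5: IF@3 ID@4 stall=0 (-) EX@5 MEM@6 WB@7
I3 add r2 <- r5,r5: IF@4 ID@5 stall=0 (-) EX@6 MEM@7 WB@8

Answer: 5 6 7 8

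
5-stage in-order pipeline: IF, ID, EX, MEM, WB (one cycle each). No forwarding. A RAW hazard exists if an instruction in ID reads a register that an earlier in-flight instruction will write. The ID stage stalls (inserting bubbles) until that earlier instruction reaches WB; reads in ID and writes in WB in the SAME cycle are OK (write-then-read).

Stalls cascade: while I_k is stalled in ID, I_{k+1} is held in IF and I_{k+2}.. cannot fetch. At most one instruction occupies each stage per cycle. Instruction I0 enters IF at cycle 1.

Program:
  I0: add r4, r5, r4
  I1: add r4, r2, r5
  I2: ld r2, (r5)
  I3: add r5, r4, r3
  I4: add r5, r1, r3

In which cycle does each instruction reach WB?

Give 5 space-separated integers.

I0 add r4 <- r5,r4: IF@1 ID@2 stall=0 (-) EX@3 MEM@4 WB@5
I1 add r4 <- r2,r5: IF@2 ID@3 stall=0 (-) EX@4 MEM@5 WB@6
I2 ld r2 <- r5: IF@3 ID@4 stall=0 (-) EX@5 MEM@6 WB@7
I3 add r5 <- r4,r3: IF@4 ID@5 stall=1 (RAW on I1.r4 (WB@6)) EX@7 MEM@8 WB@9
I4 add r5 <- r1,r3: IF@5 ID@7 stall=0 (-) EX@8 MEM@9 WB@10

Answer: 5 6 7 9 10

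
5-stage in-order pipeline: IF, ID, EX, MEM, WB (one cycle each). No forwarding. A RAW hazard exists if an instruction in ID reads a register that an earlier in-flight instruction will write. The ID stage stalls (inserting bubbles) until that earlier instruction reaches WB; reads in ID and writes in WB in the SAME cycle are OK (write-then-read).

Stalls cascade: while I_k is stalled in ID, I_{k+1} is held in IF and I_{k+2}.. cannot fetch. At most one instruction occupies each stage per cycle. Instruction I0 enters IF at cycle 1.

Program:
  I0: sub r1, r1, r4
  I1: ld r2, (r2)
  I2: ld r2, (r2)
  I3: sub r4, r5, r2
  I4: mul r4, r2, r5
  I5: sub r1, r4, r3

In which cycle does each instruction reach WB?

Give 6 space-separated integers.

I0 sub r1 <- r1,r4: IF@1 ID@2 stall=0 (-) EX@3 MEM@4 WB@5
I1 ld r2 <- r2: IF@2 ID@3 stall=0 (-) EX@4 MEM@5 WB@6
I2 ld r2 <- r2: IF@3 ID@4 stall=2 (RAW on I1.r2 (WB@6)) EX@7 MEM@8 WB@9
I3 sub r4 <- r5,r2: IF@4 ID@7 stall=2 (RAW on I2.r2 (WB@9)) EX@10 MEM@11 WB@12
I4 mul r4 <- r2,r5: IF@7 ID@10 stall=0 (-) EX@11 MEM@12 WB@13
I5 sub r1 <- r4,r3: IF@10 ID@11 stall=2 (RAW on I4.r4 (WB@13)) EX@14 MEM@15 WB@16

Answer: 5 6 9 12 13 16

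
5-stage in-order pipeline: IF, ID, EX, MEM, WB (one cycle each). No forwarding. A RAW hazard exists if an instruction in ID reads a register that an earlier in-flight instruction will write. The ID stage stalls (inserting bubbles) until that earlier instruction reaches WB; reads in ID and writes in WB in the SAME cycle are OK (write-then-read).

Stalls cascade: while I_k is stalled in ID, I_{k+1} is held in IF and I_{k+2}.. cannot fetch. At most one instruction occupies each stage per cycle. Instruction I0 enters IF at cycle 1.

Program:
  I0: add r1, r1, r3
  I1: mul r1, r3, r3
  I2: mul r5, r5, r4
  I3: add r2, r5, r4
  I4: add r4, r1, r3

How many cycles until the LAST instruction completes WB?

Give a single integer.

I0 add r1 <- r1,r3: IF@1 ID@2 stall=0 (-) EX@3 MEM@4 WB@5
I1 mul r1 <- r3,r3: IF@2 ID@3 stall=0 (-) EX@4 MEM@5 WB@6
I2 mul r5 <- r5,r4: IF@3 ID@4 stall=0 (-) EX@5 MEM@6 WB@7
I3 add r2 <- r5,r4: IF@4 ID@5 stall=2 (RAW on I2.r5 (WB@7)) EX@8 MEM@9 WB@10
I4 add r4 <- r1,r3: IF@5 ID@8 stall=0 (-) EX@9 MEM@10 WB@11

Answer: 11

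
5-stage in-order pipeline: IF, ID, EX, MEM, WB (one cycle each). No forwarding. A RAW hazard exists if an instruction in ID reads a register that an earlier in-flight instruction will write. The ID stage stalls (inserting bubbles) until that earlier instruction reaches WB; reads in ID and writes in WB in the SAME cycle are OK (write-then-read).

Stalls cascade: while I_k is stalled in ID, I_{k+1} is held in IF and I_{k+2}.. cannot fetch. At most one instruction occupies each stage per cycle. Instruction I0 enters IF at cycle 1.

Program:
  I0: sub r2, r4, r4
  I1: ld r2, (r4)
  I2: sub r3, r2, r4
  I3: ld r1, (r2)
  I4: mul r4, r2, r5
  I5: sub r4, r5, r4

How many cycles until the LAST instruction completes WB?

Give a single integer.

I0 sub r2 <- r4,r4: IF@1 ID@2 stall=0 (-) EX@3 MEM@4 WB@5
I1 ld r2 <- r4: IF@2 ID@3 stall=0 (-) EX@4 MEM@5 WB@6
I2 sub r3 <- r2,r4: IF@3 ID@4 stall=2 (RAW on I1.r2 (WB@6)) EX@7 MEM@8 WB@9
I3 ld r1 <- r2: IF@4 ID@7 stall=0 (-) EX@8 MEM@9 WB@10
I4 mul r4 <- r2,r5: IF@7 ID@8 stall=0 (-) EX@9 MEM@10 WB@11
I5 sub r4 <- r5,r4: IF@8 ID@9 stall=2 (RAW on I4.r4 (WB@11)) EX@12 MEM@13 WB@14

Answer: 14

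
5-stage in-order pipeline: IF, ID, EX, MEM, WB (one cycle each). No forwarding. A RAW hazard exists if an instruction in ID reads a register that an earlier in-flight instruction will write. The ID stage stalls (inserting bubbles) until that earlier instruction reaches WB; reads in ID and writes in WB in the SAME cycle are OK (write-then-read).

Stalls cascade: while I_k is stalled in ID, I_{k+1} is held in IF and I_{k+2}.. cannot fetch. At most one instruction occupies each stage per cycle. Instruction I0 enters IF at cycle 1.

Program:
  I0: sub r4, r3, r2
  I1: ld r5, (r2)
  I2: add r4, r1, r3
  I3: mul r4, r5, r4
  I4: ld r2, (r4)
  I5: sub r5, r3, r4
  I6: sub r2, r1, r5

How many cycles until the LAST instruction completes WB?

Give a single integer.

Answer: 17

Derivation:
I0 sub r4 <- r3,r2: IF@1 ID@2 stall=0 (-) EX@3 MEM@4 WB@5
I1 ld r5 <- r2: IF@2 ID@3 stall=0 (-) EX@4 MEM@5 WB@6
I2 add r4 <- r1,r3: IF@3 ID@4 stall=0 (-) EX@5 MEM@6 WB@7
I3 mul r4 <- r5,r4: IF@4 ID@5 stall=2 (RAW on I2.r4 (WB@7)) EX@8 MEM@9 WB@10
I4 ld r2 <- r4: IF@5 ID@8 stall=2 (RAW on I3.r4 (WB@10)) EX@11 MEM@12 WB@13
I5 sub r5 <- r3,r4: IF@8 ID@11 stall=0 (-) EX@12 MEM@13 WB@14
I6 sub r2 <- r1,r5: IF@11 ID@12 stall=2 (RAW on I5.r5 (WB@14)) EX@15 MEM@16 WB@17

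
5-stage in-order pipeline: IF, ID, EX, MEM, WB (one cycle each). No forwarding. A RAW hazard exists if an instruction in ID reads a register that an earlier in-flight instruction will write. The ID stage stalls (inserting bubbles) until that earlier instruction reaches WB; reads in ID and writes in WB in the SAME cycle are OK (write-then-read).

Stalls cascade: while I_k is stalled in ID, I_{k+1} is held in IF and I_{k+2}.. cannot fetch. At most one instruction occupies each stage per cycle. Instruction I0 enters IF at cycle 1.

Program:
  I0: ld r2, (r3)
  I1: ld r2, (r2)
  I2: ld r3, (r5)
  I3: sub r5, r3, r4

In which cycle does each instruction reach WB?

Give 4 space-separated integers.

I0 ld r2 <- r3: IF@1 ID@2 stall=0 (-) EX@3 MEM@4 WB@5
I1 ld r2 <- r2: IF@2 ID@3 stall=2 (RAW on I0.r2 (WB@5)) EX@6 MEM@7 WB@8
I2 ld r3 <- r5: IF@3 ID@6 stall=0 (-) EX@7 MEM@8 WB@9
I3 sub r5 <- r3,r4: IF@6 ID@7 stall=2 (RAW on I2.r3 (WB@9)) EX@10 MEM@11 WB@12

Answer: 5 8 9 12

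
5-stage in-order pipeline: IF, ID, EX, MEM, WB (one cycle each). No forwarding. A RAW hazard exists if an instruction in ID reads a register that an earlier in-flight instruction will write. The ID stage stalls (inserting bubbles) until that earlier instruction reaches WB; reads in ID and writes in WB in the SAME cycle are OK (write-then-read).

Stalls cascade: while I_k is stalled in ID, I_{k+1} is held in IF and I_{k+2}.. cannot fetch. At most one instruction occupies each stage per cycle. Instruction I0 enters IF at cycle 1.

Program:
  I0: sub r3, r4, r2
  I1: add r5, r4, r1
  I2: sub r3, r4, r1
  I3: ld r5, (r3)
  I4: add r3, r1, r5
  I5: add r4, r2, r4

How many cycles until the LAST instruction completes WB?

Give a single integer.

Answer: 14

Derivation:
I0 sub r3 <- r4,r2: IF@1 ID@2 stall=0 (-) EX@3 MEM@4 WB@5
I1 add r5 <- r4,r1: IF@2 ID@3 stall=0 (-) EX@4 MEM@5 WB@6
I2 sub r3 <- r4,r1: IF@3 ID@4 stall=0 (-) EX@5 MEM@6 WB@7
I3 ld r5 <- r3: IF@4 ID@5 stall=2 (RAW on I2.r3 (WB@7)) EX@8 MEM@9 WB@10
I4 add r3 <- r1,r5: IF@5 ID@8 stall=2 (RAW on I3.r5 (WB@10)) EX@11 MEM@12 WB@13
I5 add r4 <- r2,r4: IF@8 ID@11 stall=0 (-) EX@12 MEM@13 WB@14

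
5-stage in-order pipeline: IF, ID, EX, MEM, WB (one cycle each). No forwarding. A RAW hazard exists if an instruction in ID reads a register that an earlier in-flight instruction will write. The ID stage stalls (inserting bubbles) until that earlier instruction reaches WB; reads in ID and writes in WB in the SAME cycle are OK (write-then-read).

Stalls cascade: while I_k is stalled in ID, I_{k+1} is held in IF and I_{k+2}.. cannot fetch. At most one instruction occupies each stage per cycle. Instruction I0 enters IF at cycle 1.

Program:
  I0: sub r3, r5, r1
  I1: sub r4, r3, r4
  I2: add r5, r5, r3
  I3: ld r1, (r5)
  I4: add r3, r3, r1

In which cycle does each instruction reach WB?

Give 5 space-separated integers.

I0 sub r3 <- r5,r1: IF@1 ID@2 stall=0 (-) EX@3 MEM@4 WB@5
I1 sub r4 <- r3,r4: IF@2 ID@3 stall=2 (RAW on I0.r3 (WB@5)) EX@6 MEM@7 WB@8
I2 add r5 <- r5,r3: IF@3 ID@6 stall=0 (-) EX@7 MEM@8 WB@9
I3 ld r1 <- r5: IF@6 ID@7 stall=2 (RAW on I2.r5 (WB@9)) EX@10 MEM@11 WB@12
I4 add r3 <- r3,r1: IF@7 ID@10 stall=2 (RAW on I3.r1 (WB@12)) EX@13 MEM@14 WB@15

Answer: 5 8 9 12 15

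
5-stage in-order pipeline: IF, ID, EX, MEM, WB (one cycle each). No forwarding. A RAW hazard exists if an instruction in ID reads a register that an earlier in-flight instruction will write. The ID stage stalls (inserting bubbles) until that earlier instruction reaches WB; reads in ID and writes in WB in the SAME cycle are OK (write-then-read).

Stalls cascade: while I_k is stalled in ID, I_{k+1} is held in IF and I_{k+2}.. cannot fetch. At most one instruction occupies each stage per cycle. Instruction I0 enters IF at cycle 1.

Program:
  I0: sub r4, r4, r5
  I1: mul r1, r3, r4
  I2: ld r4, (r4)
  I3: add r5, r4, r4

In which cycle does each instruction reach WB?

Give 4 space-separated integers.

Answer: 5 8 9 12

Derivation:
I0 sub r4 <- r4,r5: IF@1 ID@2 stall=0 (-) EX@3 MEM@4 WB@5
I1 mul r1 <- r3,r4: IF@2 ID@3 stall=2 (RAW on I0.r4 (WB@5)) EX@6 MEM@7 WB@8
I2 ld r4 <- r4: IF@3 ID@6 stall=0 (-) EX@7 MEM@8 WB@9
I3 add r5 <- r4,r4: IF@6 ID@7 stall=2 (RAW on I2.r4 (WB@9)) EX@10 MEM@11 WB@12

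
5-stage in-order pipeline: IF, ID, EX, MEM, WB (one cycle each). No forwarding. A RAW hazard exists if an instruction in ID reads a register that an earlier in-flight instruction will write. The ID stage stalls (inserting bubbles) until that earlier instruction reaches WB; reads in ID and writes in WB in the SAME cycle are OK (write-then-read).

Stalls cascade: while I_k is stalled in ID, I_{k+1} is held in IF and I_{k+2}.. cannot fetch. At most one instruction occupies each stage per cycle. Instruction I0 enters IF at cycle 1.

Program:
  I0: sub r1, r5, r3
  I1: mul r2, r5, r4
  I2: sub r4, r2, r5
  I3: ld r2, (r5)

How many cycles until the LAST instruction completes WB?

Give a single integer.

Answer: 10

Derivation:
I0 sub r1 <- r5,r3: IF@1 ID@2 stall=0 (-) EX@3 MEM@4 WB@5
I1 mul r2 <- r5,r4: IF@2 ID@3 stall=0 (-) EX@4 MEM@5 WB@6
I2 sub r4 <- r2,r5: IF@3 ID@4 stall=2 (RAW on I1.r2 (WB@6)) EX@7 MEM@8 WB@9
I3 ld r2 <- r5: IF@4 ID@7 stall=0 (-) EX@8 MEM@9 WB@10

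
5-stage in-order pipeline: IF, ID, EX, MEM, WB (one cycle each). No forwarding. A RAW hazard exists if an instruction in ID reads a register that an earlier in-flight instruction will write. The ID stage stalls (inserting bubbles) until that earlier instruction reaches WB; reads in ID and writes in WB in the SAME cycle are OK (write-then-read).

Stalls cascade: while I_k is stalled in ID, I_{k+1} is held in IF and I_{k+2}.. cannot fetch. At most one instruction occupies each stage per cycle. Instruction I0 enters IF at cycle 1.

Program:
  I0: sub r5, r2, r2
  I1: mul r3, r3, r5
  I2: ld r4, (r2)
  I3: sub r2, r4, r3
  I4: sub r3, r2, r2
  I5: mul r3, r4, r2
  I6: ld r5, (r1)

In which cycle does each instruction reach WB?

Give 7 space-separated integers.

I0 sub r5 <- r2,r2: IF@1 ID@2 stall=0 (-) EX@3 MEM@4 WB@5
I1 mul r3 <- r3,r5: IF@2 ID@3 stall=2 (RAW on I0.r5 (WB@5)) EX@6 MEM@7 WB@8
I2 ld r4 <- r2: IF@3 ID@6 stall=0 (-) EX@7 MEM@8 WB@9
I3 sub r2 <- r4,r3: IF@6 ID@7 stall=2 (RAW on I2.r4 (WB@9)) EX@10 MEM@11 WB@12
I4 sub r3 <- r2,r2: IF@7 ID@10 stall=2 (RAW on I3.r2 (WB@12)) EX@13 MEM@14 WB@15
I5 mul r3 <- r4,r2: IF@10 ID@13 stall=0 (-) EX@14 MEM@15 WB@16
I6 ld r5 <- r1: IF@13 ID@14 stall=0 (-) EX@15 MEM@16 WB@17

Answer: 5 8 9 12 15 16 17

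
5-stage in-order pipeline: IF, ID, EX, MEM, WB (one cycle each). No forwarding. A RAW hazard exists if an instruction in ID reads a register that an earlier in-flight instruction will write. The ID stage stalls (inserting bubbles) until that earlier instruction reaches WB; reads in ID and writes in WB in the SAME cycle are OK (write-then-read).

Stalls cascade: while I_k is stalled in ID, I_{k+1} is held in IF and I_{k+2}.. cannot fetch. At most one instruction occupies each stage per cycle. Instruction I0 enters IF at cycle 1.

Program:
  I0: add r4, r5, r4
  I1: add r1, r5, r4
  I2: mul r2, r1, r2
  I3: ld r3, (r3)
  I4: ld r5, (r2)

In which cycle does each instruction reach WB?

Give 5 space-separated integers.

Answer: 5 8 11 12 14

Derivation:
I0 add r4 <- r5,r4: IF@1 ID@2 stall=0 (-) EX@3 MEM@4 WB@5
I1 add r1 <- r5,r4: IF@2 ID@3 stall=2 (RAW on I0.r4 (WB@5)) EX@6 MEM@7 WB@8
I2 mul r2 <- r1,r2: IF@3 ID@6 stall=2 (RAW on I1.r1 (WB@8)) EX@9 MEM@10 WB@11
I3 ld r3 <- r3: IF@6 ID@9 stall=0 (-) EX@10 MEM@11 WB@12
I4 ld r5 <- r2: IF@9 ID@10 stall=1 (RAW on I2.r2 (WB@11)) EX@12 MEM@13 WB@14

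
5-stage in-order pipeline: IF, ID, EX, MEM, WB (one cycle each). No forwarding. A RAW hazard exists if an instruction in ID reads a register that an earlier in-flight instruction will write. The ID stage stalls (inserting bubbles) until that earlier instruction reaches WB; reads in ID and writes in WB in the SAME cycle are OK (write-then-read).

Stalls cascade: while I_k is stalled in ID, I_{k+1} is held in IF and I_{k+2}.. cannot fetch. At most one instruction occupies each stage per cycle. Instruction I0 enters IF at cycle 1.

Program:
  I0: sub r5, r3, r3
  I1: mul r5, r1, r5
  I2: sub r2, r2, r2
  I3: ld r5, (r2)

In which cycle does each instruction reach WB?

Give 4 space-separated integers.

I0 sub r5 <- r3,r3: IF@1 ID@2 stall=0 (-) EX@3 MEM@4 WB@5
I1 mul r5 <- r1,r5: IF@2 ID@3 stall=2 (RAW on I0.r5 (WB@5)) EX@6 MEM@7 WB@8
I2 sub r2 <- r2,r2: IF@3 ID@6 stall=0 (-) EX@7 MEM@8 WB@9
I3 ld r5 <- r2: IF@6 ID@7 stall=2 (RAW on I2.r2 (WB@9)) EX@10 MEM@11 WB@12

Answer: 5 8 9 12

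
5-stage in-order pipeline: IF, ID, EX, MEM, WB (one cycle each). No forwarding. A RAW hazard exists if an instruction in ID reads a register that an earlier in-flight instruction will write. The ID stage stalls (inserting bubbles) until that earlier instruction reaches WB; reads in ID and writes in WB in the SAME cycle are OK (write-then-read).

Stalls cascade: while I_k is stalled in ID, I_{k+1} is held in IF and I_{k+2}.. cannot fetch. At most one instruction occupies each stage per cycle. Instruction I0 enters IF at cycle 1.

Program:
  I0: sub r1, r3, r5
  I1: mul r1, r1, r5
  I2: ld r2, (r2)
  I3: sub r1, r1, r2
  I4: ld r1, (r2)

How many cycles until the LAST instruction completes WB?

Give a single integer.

Answer: 13

Derivation:
I0 sub r1 <- r3,r5: IF@1 ID@2 stall=0 (-) EX@3 MEM@4 WB@5
I1 mul r1 <- r1,r5: IF@2 ID@3 stall=2 (RAW on I0.r1 (WB@5)) EX@6 MEM@7 WB@8
I2 ld r2 <- r2: IF@3 ID@6 stall=0 (-) EX@7 MEM@8 WB@9
I3 sub r1 <- r1,r2: IF@6 ID@7 stall=2 (RAW on I2.r2 (WB@9)) EX@10 MEM@11 WB@12
I4 ld r1 <- r2: IF@7 ID@10 stall=0 (-) EX@11 MEM@12 WB@13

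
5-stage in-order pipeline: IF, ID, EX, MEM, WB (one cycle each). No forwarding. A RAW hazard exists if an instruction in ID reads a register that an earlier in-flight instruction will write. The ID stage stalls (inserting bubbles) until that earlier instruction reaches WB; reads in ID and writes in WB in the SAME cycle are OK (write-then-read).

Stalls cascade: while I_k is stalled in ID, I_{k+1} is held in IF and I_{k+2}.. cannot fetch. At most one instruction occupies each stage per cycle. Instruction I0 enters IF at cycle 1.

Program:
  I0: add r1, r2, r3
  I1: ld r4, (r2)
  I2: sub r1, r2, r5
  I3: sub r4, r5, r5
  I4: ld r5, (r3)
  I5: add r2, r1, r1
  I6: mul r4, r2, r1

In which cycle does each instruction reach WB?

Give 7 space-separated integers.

I0 add r1 <- r2,r3: IF@1 ID@2 stall=0 (-) EX@3 MEM@4 WB@5
I1 ld r4 <- r2: IF@2 ID@3 stall=0 (-) EX@4 MEM@5 WB@6
I2 sub r1 <- r2,r5: IF@3 ID@4 stall=0 (-) EX@5 MEM@6 WB@7
I3 sub r4 <- r5,r5: IF@4 ID@5 stall=0 (-) EX@6 MEM@7 WB@8
I4 ld r5 <- r3: IF@5 ID@6 stall=0 (-) EX@7 MEM@8 WB@9
I5 add r2 <- r1,r1: IF@6 ID@7 stall=0 (-) EX@8 MEM@9 WB@10
I6 mul r4 <- r2,r1: IF@7 ID@8 stall=2 (RAW on I5.r2 (WB@10)) EX@11 MEM@12 WB@13

Answer: 5 6 7 8 9 10 13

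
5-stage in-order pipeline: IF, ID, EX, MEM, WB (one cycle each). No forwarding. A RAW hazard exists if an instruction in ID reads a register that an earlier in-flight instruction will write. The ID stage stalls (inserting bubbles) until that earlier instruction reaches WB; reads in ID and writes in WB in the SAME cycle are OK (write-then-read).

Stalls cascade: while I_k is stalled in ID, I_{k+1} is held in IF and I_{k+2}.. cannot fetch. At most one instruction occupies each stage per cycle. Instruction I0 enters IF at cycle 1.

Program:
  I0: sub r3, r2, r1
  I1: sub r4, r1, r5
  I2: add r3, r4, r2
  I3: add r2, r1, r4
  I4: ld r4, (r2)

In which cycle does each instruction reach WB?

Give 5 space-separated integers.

I0 sub r3 <- r2,r1: IF@1 ID@2 stall=0 (-) EX@3 MEM@4 WB@5
I1 sub r4 <- r1,r5: IF@2 ID@3 stall=0 (-) EX@4 MEM@5 WB@6
I2 add r3 <- r4,r2: IF@3 ID@4 stall=2 (RAW on I1.r4 (WB@6)) EX@7 MEM@8 WB@9
I3 add r2 <- r1,r4: IF@4 ID@7 stall=0 (-) EX@8 MEM@9 WB@10
I4 ld r4 <- r2: IF@7 ID@8 stall=2 (RAW on I3.r2 (WB@10)) EX@11 MEM@12 WB@13

Answer: 5 6 9 10 13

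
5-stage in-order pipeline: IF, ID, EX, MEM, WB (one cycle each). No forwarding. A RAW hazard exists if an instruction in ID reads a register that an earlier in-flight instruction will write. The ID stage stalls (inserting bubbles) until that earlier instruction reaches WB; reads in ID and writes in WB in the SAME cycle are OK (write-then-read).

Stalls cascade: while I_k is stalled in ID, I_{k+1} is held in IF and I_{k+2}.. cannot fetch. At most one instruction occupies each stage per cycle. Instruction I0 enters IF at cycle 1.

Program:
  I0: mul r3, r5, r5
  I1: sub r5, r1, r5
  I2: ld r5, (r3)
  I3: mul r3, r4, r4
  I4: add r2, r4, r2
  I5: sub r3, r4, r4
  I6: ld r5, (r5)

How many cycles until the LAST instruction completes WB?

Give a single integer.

I0 mul r3 <- r5,r5: IF@1 ID@2 stall=0 (-) EX@3 MEM@4 WB@5
I1 sub r5 <- r1,r5: IF@2 ID@3 stall=0 (-) EX@4 MEM@5 WB@6
I2 ld r5 <- r3: IF@3 ID@4 stall=1 (RAW on I0.r3 (WB@5)) EX@6 MEM@7 WB@8
I3 mul r3 <- r4,r4: IF@4 ID@6 stall=0 (-) EX@7 MEM@8 WB@9
I4 add r2 <- r4,r2: IF@6 ID@7 stall=0 (-) EX@8 MEM@9 WB@10
I5 sub r3 <- r4,r4: IF@7 ID@8 stall=0 (-) EX@9 MEM@10 WB@11
I6 ld r5 <- r5: IF@8 ID@9 stall=0 (-) EX@10 MEM@11 WB@12

Answer: 12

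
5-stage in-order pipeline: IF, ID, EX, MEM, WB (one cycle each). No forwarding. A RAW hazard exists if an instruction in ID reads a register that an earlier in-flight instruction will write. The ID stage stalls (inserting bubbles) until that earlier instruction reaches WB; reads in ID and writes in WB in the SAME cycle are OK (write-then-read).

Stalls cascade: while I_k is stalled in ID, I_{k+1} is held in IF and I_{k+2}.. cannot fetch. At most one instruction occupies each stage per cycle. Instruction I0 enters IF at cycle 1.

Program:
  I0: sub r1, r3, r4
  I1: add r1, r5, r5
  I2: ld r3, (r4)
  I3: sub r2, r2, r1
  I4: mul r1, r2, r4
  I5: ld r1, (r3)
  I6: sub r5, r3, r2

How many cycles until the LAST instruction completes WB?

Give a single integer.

Answer: 14

Derivation:
I0 sub r1 <- r3,r4: IF@1 ID@2 stall=0 (-) EX@3 MEM@4 WB@5
I1 add r1 <- r5,r5: IF@2 ID@3 stall=0 (-) EX@4 MEM@5 WB@6
I2 ld r3 <- r4: IF@3 ID@4 stall=0 (-) EX@5 MEM@6 WB@7
I3 sub r2 <- r2,r1: IF@4 ID@5 stall=1 (RAW on I1.r1 (WB@6)) EX@7 MEM@8 WB@9
I4 mul r1 <- r2,r4: IF@5 ID@7 stall=2 (RAW on I3.r2 (WB@9)) EX@10 MEM@11 WB@12
I5 ld r1 <- r3: IF@7 ID@10 stall=0 (-) EX@11 MEM@12 WB@13
I6 sub r5 <- r3,r2: IF@10 ID@11 stall=0 (-) EX@12 MEM@13 WB@14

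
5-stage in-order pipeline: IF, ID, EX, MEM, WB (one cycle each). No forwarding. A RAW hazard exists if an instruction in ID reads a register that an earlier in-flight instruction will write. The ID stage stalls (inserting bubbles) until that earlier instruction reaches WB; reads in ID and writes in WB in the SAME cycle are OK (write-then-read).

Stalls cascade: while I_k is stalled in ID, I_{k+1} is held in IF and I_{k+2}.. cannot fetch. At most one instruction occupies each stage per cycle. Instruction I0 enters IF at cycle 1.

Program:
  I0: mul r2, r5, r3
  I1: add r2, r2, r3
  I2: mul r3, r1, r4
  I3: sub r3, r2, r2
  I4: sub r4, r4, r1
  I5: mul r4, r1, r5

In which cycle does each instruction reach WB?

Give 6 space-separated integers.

Answer: 5 8 9 11 12 13

Derivation:
I0 mul r2 <- r5,r3: IF@1 ID@2 stall=0 (-) EX@3 MEM@4 WB@5
I1 add r2 <- r2,r3: IF@2 ID@3 stall=2 (RAW on I0.r2 (WB@5)) EX@6 MEM@7 WB@8
I2 mul r3 <- r1,r4: IF@3 ID@6 stall=0 (-) EX@7 MEM@8 WB@9
I3 sub r3 <- r2,r2: IF@6 ID@7 stall=1 (RAW on I1.r2 (WB@8)) EX@9 MEM@10 WB@11
I4 sub r4 <- r4,r1: IF@7 ID@9 stall=0 (-) EX@10 MEM@11 WB@12
I5 mul r4 <- r1,r5: IF@9 ID@10 stall=0 (-) EX@11 MEM@12 WB@13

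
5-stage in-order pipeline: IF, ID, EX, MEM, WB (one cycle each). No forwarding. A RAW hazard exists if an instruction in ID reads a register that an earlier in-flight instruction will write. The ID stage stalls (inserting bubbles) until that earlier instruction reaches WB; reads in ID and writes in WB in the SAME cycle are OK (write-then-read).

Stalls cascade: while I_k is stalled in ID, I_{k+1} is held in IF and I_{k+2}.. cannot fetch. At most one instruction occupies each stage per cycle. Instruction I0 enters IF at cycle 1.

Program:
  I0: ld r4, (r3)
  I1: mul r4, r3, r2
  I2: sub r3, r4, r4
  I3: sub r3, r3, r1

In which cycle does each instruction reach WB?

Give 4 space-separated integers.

I0 ld r4 <- r3: IF@1 ID@2 stall=0 (-) EX@3 MEM@4 WB@5
I1 mul r4 <- r3,r2: IF@2 ID@3 stall=0 (-) EX@4 MEM@5 WB@6
I2 sub r3 <- r4,r4: IF@3 ID@4 stall=2 (RAW on I1.r4 (WB@6)) EX@7 MEM@8 WB@9
I3 sub r3 <- r3,r1: IF@4 ID@7 stall=2 (RAW on I2.r3 (WB@9)) EX@10 MEM@11 WB@12

Answer: 5 6 9 12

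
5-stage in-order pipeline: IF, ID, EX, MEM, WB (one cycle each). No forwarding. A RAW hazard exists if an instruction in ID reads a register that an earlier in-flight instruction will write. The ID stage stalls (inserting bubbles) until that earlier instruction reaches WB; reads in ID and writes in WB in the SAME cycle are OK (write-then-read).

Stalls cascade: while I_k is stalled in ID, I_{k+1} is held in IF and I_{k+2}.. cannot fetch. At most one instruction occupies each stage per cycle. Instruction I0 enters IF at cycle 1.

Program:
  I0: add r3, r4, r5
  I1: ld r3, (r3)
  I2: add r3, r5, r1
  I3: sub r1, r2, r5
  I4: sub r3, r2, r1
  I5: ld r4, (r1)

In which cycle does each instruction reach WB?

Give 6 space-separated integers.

Answer: 5 8 9 10 13 14

Derivation:
I0 add r3 <- r4,r5: IF@1 ID@2 stall=0 (-) EX@3 MEM@4 WB@5
I1 ld r3 <- r3: IF@2 ID@3 stall=2 (RAW on I0.r3 (WB@5)) EX@6 MEM@7 WB@8
I2 add r3 <- r5,r1: IF@3 ID@6 stall=0 (-) EX@7 MEM@8 WB@9
I3 sub r1 <- r2,r5: IF@6 ID@7 stall=0 (-) EX@8 MEM@9 WB@10
I4 sub r3 <- r2,r1: IF@7 ID@8 stall=2 (RAW on I3.r1 (WB@10)) EX@11 MEM@12 WB@13
I5 ld r4 <- r1: IF@8 ID@11 stall=0 (-) EX@12 MEM@13 WB@14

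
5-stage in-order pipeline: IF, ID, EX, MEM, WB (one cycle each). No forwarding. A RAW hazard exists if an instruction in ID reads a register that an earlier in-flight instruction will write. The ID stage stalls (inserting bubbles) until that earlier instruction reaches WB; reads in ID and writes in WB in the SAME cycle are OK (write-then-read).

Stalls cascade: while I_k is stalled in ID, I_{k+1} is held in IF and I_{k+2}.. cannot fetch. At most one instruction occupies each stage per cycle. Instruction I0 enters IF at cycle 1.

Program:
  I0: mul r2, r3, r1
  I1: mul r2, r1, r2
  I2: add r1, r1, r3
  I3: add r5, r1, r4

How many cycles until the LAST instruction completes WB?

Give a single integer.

Answer: 12

Derivation:
I0 mul r2 <- r3,r1: IF@1 ID@2 stall=0 (-) EX@3 MEM@4 WB@5
I1 mul r2 <- r1,r2: IF@2 ID@3 stall=2 (RAW on I0.r2 (WB@5)) EX@6 MEM@7 WB@8
I2 add r1 <- r1,r3: IF@3 ID@6 stall=0 (-) EX@7 MEM@8 WB@9
I3 add r5 <- r1,r4: IF@6 ID@7 stall=2 (RAW on I2.r1 (WB@9)) EX@10 MEM@11 WB@12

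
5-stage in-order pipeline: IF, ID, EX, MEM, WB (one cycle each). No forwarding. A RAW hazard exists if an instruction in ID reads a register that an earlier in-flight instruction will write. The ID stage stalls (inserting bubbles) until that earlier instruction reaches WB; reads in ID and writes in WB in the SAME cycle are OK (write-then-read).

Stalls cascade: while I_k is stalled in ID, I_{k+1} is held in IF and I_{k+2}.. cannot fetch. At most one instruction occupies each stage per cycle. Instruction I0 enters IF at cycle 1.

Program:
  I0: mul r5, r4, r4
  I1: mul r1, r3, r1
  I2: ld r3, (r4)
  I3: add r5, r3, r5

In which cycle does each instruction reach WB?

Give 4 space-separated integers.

Answer: 5 6 7 10

Derivation:
I0 mul r5 <- r4,r4: IF@1 ID@2 stall=0 (-) EX@3 MEM@4 WB@5
I1 mul r1 <- r3,r1: IF@2 ID@3 stall=0 (-) EX@4 MEM@5 WB@6
I2 ld r3 <- r4: IF@3 ID@4 stall=0 (-) EX@5 MEM@6 WB@7
I3 add r5 <- r3,r5: IF@4 ID@5 stall=2 (RAW on I2.r3 (WB@7)) EX@8 MEM@9 WB@10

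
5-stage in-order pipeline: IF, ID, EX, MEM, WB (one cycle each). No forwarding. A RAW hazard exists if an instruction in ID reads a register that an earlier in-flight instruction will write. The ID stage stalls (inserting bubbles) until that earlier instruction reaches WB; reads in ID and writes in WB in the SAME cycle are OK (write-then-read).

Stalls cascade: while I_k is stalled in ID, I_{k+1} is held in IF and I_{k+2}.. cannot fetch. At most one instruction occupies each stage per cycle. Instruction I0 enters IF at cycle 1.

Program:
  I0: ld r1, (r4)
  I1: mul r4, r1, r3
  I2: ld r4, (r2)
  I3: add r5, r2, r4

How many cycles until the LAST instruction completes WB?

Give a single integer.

I0 ld r1 <- r4: IF@1 ID@2 stall=0 (-) EX@3 MEM@4 WB@5
I1 mul r4 <- r1,r3: IF@2 ID@3 stall=2 (RAW on I0.r1 (WB@5)) EX@6 MEM@7 WB@8
I2 ld r4 <- r2: IF@3 ID@6 stall=0 (-) EX@7 MEM@8 WB@9
I3 add r5 <- r2,r4: IF@6 ID@7 stall=2 (RAW on I2.r4 (WB@9)) EX@10 MEM@11 WB@12

Answer: 12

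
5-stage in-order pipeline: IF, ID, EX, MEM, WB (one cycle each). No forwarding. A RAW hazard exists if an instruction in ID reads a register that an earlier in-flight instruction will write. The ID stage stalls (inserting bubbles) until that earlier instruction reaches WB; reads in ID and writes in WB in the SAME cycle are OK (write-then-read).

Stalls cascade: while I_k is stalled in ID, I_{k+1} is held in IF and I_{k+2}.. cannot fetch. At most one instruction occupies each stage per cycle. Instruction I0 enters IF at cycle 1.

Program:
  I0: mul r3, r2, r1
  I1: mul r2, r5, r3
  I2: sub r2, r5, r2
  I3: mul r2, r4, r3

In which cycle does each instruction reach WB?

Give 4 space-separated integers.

Answer: 5 8 11 12

Derivation:
I0 mul r3 <- r2,r1: IF@1 ID@2 stall=0 (-) EX@3 MEM@4 WB@5
I1 mul r2 <- r5,r3: IF@2 ID@3 stall=2 (RAW on I0.r3 (WB@5)) EX@6 MEM@7 WB@8
I2 sub r2 <- r5,r2: IF@3 ID@6 stall=2 (RAW on I1.r2 (WB@8)) EX@9 MEM@10 WB@11
I3 mul r2 <- r4,r3: IF@6 ID@9 stall=0 (-) EX@10 MEM@11 WB@12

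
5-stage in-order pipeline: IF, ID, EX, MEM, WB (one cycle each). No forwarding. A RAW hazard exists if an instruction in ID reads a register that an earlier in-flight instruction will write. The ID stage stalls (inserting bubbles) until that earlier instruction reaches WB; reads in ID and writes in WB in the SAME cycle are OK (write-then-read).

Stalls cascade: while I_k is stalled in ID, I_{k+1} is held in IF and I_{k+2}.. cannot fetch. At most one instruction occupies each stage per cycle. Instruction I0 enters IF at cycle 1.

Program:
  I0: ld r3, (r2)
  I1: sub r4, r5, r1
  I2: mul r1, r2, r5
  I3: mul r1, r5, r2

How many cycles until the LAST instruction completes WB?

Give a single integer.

I0 ld r3 <- r2: IF@1 ID@2 stall=0 (-) EX@3 MEM@4 WB@5
I1 sub r4 <- r5,r1: IF@2 ID@3 stall=0 (-) EX@4 MEM@5 WB@6
I2 mul r1 <- r2,r5: IF@3 ID@4 stall=0 (-) EX@5 MEM@6 WB@7
I3 mul r1 <- r5,r2: IF@4 ID@5 stall=0 (-) EX@6 MEM@7 WB@8

Answer: 8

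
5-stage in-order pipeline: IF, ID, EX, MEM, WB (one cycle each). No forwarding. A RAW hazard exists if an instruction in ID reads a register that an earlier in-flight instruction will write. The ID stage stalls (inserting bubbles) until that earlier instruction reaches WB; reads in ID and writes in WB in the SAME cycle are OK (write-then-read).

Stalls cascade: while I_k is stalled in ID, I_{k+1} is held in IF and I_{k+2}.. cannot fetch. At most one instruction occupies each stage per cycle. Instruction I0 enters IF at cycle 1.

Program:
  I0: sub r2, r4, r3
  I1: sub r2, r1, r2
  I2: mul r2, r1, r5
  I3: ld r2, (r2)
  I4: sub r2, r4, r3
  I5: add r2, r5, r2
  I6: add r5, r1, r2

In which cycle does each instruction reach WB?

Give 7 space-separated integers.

I0 sub r2 <- r4,r3: IF@1 ID@2 stall=0 (-) EX@3 MEM@4 WB@5
I1 sub r2 <- r1,r2: IF@2 ID@3 stall=2 (RAW on I0.r2 (WB@5)) EX@6 MEM@7 WB@8
I2 mul r2 <- r1,r5: IF@3 ID@6 stall=0 (-) EX@7 MEM@8 WB@9
I3 ld r2 <- r2: IF@6 ID@7 stall=2 (RAW on I2.r2 (WB@9)) EX@10 MEM@11 WB@12
I4 sub r2 <- r4,r3: IF@7 ID@10 stall=0 (-) EX@11 MEM@12 WB@13
I5 add r2 <- r5,r2: IF@10 ID@11 stall=2 (RAW on I4.r2 (WB@13)) EX@14 MEM@15 WB@16
I6 add r5 <- r1,r2: IF@11 ID@14 stall=2 (RAW on I5.r2 (WB@16)) EX@17 MEM@18 WB@19

Answer: 5 8 9 12 13 16 19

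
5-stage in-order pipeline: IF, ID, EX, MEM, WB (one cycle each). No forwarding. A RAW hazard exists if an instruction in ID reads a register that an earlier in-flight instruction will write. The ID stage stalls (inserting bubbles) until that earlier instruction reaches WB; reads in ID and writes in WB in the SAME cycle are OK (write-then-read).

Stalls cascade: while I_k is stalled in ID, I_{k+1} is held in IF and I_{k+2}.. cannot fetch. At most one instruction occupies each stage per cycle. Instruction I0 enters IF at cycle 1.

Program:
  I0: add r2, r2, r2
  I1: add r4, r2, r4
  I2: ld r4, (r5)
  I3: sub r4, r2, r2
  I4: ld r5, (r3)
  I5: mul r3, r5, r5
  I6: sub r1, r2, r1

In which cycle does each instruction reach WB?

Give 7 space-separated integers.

I0 add r2 <- r2,r2: IF@1 ID@2 stall=0 (-) EX@3 MEM@4 WB@5
I1 add r4 <- r2,r4: IF@2 ID@3 stall=2 (RAW on I0.r2 (WB@5)) EX@6 MEM@7 WB@8
I2 ld r4 <- r5: IF@3 ID@6 stall=0 (-) EX@7 MEM@8 WB@9
I3 sub r4 <- r2,r2: IF@6 ID@7 stall=0 (-) EX@8 MEM@9 WB@10
I4 ld r5 <- r3: IF@7 ID@8 stall=0 (-) EX@9 MEM@10 WB@11
I5 mul r3 <- r5,r5: IF@8 ID@9 stall=2 (RAW on I4.r5 (WB@11)) EX@12 MEM@13 WB@14
I6 sub r1 <- r2,r1: IF@9 ID@12 stall=0 (-) EX@13 MEM@14 WB@15

Answer: 5 8 9 10 11 14 15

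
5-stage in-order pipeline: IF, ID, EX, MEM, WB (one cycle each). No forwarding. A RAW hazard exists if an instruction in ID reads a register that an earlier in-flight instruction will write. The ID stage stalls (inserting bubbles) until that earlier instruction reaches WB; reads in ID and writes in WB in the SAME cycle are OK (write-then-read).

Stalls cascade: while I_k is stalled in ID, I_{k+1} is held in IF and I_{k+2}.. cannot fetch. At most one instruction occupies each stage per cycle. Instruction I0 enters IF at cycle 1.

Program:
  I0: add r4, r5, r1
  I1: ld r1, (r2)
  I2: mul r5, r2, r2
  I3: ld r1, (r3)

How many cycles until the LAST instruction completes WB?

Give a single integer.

I0 add r4 <- r5,r1: IF@1 ID@2 stall=0 (-) EX@3 MEM@4 WB@5
I1 ld r1 <- r2: IF@2 ID@3 stall=0 (-) EX@4 MEM@5 WB@6
I2 mul r5 <- r2,r2: IF@3 ID@4 stall=0 (-) EX@5 MEM@6 WB@7
I3 ld r1 <- r3: IF@4 ID@5 stall=0 (-) EX@6 MEM@7 WB@8

Answer: 8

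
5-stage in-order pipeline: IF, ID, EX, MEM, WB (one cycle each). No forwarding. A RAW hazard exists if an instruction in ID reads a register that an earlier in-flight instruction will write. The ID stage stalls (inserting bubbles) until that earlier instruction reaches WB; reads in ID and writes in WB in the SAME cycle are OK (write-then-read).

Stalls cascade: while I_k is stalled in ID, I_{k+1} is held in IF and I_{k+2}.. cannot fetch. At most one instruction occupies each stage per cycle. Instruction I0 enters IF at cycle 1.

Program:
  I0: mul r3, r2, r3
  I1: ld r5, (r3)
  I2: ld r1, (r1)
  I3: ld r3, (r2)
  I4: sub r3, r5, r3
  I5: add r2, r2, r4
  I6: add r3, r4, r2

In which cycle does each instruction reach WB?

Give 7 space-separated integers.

Answer: 5 8 9 10 13 14 17

Derivation:
I0 mul r3 <- r2,r3: IF@1 ID@2 stall=0 (-) EX@3 MEM@4 WB@5
I1 ld r5 <- r3: IF@2 ID@3 stall=2 (RAW on I0.r3 (WB@5)) EX@6 MEM@7 WB@8
I2 ld r1 <- r1: IF@3 ID@6 stall=0 (-) EX@7 MEM@8 WB@9
I3 ld r3 <- r2: IF@6 ID@7 stall=0 (-) EX@8 MEM@9 WB@10
I4 sub r3 <- r5,r3: IF@7 ID@8 stall=2 (RAW on I3.r3 (WB@10)) EX@11 MEM@12 WB@13
I5 add r2 <- r2,r4: IF@8 ID@11 stall=0 (-) EX@12 MEM@13 WB@14
I6 add r3 <- r4,r2: IF@11 ID@12 stall=2 (RAW on I5.r2 (WB@14)) EX@15 MEM@16 WB@17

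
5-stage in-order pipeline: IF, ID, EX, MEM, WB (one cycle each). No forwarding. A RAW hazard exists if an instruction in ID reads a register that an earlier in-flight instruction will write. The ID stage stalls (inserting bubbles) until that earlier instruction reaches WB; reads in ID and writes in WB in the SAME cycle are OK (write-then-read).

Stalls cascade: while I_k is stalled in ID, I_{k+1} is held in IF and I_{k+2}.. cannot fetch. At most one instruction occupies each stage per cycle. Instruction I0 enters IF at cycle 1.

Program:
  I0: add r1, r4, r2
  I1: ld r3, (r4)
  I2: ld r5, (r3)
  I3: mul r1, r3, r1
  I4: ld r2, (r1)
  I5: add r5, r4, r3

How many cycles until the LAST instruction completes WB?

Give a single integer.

I0 add r1 <- r4,r2: IF@1 ID@2 stall=0 (-) EX@3 MEM@4 WB@5
I1 ld r3 <- r4: IF@2 ID@3 stall=0 (-) EX@4 MEM@5 WB@6
I2 ld r5 <- r3: IF@3 ID@4 stall=2 (RAW on I1.r3 (WB@6)) EX@7 MEM@8 WB@9
I3 mul r1 <- r3,r1: IF@4 ID@7 stall=0 (-) EX@8 MEM@9 WB@10
I4 ld r2 <- r1: IF@7 ID@8 stall=2 (RAW on I3.r1 (WB@10)) EX@11 MEM@12 WB@13
I5 add r5 <- r4,r3: IF@8 ID@11 stall=0 (-) EX@12 MEM@13 WB@14

Answer: 14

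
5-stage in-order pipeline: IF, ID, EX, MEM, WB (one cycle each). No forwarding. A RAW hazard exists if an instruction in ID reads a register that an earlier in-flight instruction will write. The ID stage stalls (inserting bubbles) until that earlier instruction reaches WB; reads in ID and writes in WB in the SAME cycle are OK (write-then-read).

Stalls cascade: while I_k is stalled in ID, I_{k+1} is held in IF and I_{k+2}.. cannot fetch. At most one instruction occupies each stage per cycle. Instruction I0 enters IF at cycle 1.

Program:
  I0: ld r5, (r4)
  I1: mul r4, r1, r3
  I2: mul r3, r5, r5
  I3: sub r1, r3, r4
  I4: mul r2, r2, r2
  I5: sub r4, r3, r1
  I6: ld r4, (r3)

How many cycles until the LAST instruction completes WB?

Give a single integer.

Answer: 15

Derivation:
I0 ld r5 <- r4: IF@1 ID@2 stall=0 (-) EX@3 MEM@4 WB@5
I1 mul r4 <- r1,r3: IF@2 ID@3 stall=0 (-) EX@4 MEM@5 WB@6
I2 mul r3 <- r5,r5: IF@3 ID@4 stall=1 (RAW on I0.r5 (WB@5)) EX@6 MEM@7 WB@8
I3 sub r1 <- r3,r4: IF@4 ID@6 stall=2 (RAW on I2.r3 (WB@8)) EX@9 MEM@10 WB@11
I4 mul r2 <- r2,r2: IF@6 ID@9 stall=0 (-) EX@10 MEM@11 WB@12
I5 sub r4 <- r3,r1: IF@9 ID@10 stall=1 (RAW on I3.r1 (WB@11)) EX@12 MEM@13 WB@14
I6 ld r4 <- r3: IF@10 ID@12 stall=0 (-) EX@13 MEM@14 WB@15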